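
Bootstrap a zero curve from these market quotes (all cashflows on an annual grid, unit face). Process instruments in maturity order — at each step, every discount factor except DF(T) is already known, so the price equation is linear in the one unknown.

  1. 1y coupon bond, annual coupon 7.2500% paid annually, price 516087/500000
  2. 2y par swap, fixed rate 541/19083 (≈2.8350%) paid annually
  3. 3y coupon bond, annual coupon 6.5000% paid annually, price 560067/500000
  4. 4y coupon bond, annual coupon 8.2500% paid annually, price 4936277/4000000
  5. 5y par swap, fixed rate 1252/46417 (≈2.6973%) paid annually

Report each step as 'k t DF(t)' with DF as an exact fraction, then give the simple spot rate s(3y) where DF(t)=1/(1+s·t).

1 1 1203/1250
2 2 9459/10000
3 3 9353/10000
4 4 9233/10000
5 5 2187/2500
s(3y) = (1/(9353/10000) − 1)/(3) = 647/28059 ≈ 2.3059%

step 1 [1y] bond c/1=29/400: DF=(516087/500000 − 29/400·(0))/(1+29/400) = 1203/1250 ≈ 0.962400
step 2 [2y] swap r/1=541/19083: DF=(1 − 541/19083·(0.962400))/(1+541/19083) = 9459/10000 ≈ 0.945900
step 3 [3y] bond c/1=13/200: DF=(560067/500000 − 13/200·(0.962400+0.945900))/(1+13/200) = 9353/10000 ≈ 0.935300
step 4 [4y] bond c/1=33/400: DF=(4936277/4000000 − 33/400·(0.962400+0.945900+0.935300))/(1+33/400) = 9233/10000 ≈ 0.923300
step 5 [5y] swap r/1=1252/46417: DF=(1 − 1252/46417·(0.962400+0.945900+0.935300+0.923300))/(1+1252/46417) = 2187/2500 ≈ 0.874800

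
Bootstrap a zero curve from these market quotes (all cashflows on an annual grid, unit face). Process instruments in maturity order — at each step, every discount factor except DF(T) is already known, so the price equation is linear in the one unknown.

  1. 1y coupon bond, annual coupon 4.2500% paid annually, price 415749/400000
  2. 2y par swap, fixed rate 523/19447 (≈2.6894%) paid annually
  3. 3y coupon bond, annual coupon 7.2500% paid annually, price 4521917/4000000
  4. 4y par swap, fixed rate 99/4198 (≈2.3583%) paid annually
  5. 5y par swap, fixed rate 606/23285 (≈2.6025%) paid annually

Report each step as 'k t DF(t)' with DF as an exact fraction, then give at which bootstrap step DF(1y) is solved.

1 1 997/1000
2 2 9477/10000
3 3 4613/5000
4 4 9109/10000
5 5 2197/2500
DF(1y) is solved at step 1

step 1 [1y] bond c/1=17/400: DF=(415749/400000 − 17/400·(0))/(1+17/400) = 997/1000 ≈ 0.997000
step 2 [2y] swap r/1=523/19447: DF=(1 − 523/19447·(0.997000))/(1+523/19447) = 9477/10000 ≈ 0.947700
step 3 [3y] bond c/1=29/400: DF=(4521917/4000000 − 29/400·(0.997000+0.947700))/(1+29/400) = 4613/5000 ≈ 0.922600
step 4 [4y] swap r/1=99/4198: DF=(1 − 99/4198·(0.997000+0.947700+0.922600))/(1+99/4198) = 9109/10000 ≈ 0.910900
step 5 [5y] swap r/1=606/23285: DF=(1 − 606/23285·(0.997000+0.947700+0.922600+0.910900))/(1+606/23285) = 2197/2500 ≈ 0.878800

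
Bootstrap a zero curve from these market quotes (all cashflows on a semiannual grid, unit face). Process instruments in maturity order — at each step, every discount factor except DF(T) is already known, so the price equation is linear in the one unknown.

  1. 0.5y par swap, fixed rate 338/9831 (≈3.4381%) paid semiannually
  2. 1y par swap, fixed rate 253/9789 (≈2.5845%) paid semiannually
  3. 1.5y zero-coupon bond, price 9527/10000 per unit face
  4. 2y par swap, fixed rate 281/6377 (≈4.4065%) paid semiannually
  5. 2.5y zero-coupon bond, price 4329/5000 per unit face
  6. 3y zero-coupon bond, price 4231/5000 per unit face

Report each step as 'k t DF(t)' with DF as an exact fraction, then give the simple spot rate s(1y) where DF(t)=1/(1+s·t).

1 1/2 9831/10000
2 1 9747/10000
3 3/2 9527/10000
4 2 9157/10000
5 5/2 4329/5000
6 3 4231/5000
s(1y) = (1/(9747/10000) − 1)/(1) = 253/9747 ≈ 2.5957%

step 1 [0.5y] swap r/2=169/9831: DF=(1 − 169/9831·(0))/(1+169/9831) = 9831/10000 ≈ 0.983100
step 2 [1y] swap r/2=253/19578: DF=(1 − 253/19578·(0.983100))/(1+253/19578) = 9747/10000 ≈ 0.974700
step 3 [1.5y] zero: DF = P = 9527/10000 ≈ 0.952700
step 4 [2y] swap r/2=281/12754: DF=(1 − 281/12754·(0.983100+0.974700+0.952700))/(1+281/12754) = 9157/10000 ≈ 0.915700
step 5 [2.5y] zero: DF = P = 4329/5000 ≈ 0.865800
step 6 [3y] zero: DF = P = 4231/5000 ≈ 0.846200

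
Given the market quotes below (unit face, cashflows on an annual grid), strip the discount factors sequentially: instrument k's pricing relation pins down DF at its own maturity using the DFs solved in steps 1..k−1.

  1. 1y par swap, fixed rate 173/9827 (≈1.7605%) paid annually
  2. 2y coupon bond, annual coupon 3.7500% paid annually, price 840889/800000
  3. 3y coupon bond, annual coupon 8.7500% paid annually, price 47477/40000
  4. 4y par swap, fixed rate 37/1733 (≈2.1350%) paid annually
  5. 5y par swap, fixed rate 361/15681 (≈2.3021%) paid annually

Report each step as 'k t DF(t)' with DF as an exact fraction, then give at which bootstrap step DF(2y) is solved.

step 1 [1y] swap r/1=173/9827: DF=(1 − 173/9827·(0))/(1+173/9827) = 9827/10000 ≈ 0.982700
step 2 [2y] bond c/1=3/80: DF=(840889/800000 − 3/80·(0.982700))/(1+3/80) = 611/625 ≈ 0.977600
step 3 [3y] bond c/1=7/80: DF=(47477/40000 − 7/80·(0.982700+0.977600))/(1+7/80) = 9337/10000 ≈ 0.933700
step 4 [4y] swap r/1=37/1733: DF=(1 − 37/1733·(0.982700+0.977600+0.933700))/(1+37/1733) = 4593/5000 ≈ 0.918600
step 5 [5y] swap r/1=361/15681: DF=(1 − 361/15681·(0.982700+0.977600+0.933700+0.918600))/(1+361/15681) = 8917/10000 ≈ 0.891700

1 1 9827/10000
2 2 611/625
3 3 9337/10000
4 4 4593/5000
5 5 8917/10000
DF(2y) is solved at step 2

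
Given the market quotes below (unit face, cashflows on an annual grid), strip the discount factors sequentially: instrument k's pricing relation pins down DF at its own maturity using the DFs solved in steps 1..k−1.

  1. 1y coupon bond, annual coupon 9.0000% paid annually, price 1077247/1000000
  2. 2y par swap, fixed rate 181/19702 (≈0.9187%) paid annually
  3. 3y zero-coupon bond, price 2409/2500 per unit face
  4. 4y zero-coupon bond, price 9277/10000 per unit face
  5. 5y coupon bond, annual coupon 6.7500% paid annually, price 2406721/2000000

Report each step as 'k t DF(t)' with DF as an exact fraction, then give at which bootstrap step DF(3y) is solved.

step 1 [1y] bond c/1=9/100: DF=(1077247/1000000 − 9/100·(0))/(1+9/100) = 9883/10000 ≈ 0.988300
step 2 [2y] swap r/1=181/19702: DF=(1 − 181/19702·(0.988300))/(1+181/19702) = 9819/10000 ≈ 0.981900
step 3 [3y] zero: DF = P = 2409/2500 ≈ 0.963600
step 4 [4y] zero: DF = P = 9277/10000 ≈ 0.927700
step 5 [5y] bond c/1=27/400: DF=(2406721/2000000 − 27/400·(0.988300+0.981900+0.963600+0.927700))/(1+27/400) = 8831/10000 ≈ 0.883100

1 1 9883/10000
2 2 9819/10000
3 3 2409/2500
4 4 9277/10000
5 5 8831/10000
DF(3y) is solved at step 3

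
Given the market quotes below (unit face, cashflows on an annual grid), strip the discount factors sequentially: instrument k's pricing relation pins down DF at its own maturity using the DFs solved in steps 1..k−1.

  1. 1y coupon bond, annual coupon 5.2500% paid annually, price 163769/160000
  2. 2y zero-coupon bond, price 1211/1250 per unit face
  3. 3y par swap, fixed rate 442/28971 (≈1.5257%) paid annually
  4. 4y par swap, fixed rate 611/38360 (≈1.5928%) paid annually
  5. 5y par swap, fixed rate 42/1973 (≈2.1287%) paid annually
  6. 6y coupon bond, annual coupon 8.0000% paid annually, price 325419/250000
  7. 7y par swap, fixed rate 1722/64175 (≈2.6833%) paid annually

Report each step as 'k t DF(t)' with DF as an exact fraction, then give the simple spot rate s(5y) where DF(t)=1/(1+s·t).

step 1 [1y] bond c/1=21/400: DF=(163769/160000 − 21/400·(0))/(1+21/400) = 389/400 ≈ 0.972500
step 2 [2y] zero: DF = P = 1211/1250 ≈ 0.968800
step 3 [3y] swap r/1=442/28971: DF=(1 − 442/28971·(0.972500+0.968800))/(1+442/28971) = 4779/5000 ≈ 0.955800
step 4 [4y] swap r/1=611/38360: DF=(1 − 611/38360·(0.972500+0.968800+0.955800))/(1+611/38360) = 9389/10000 ≈ 0.938900
step 5 [5y] swap r/1=42/1973: DF=(1 − 42/1973·(0.972500+0.968800+0.955800+0.938900))/(1+42/1973) = 562/625 ≈ 0.899200
step 6 [6y] bond c/1=2/25: DF=(325419/250000 − 2/25·(0.972500+0.968800+0.955800+0.938900+0.899200))/(1+2/25) = 1709/2000 ≈ 0.854500
step 7 [7y] swap r/1=1722/64175: DF=(1 − 1722/64175·(0.972500+0.968800+0.955800+0.938900+0.899200+0.854500))/(1+1722/64175) = 4139/5000 ≈ 0.827800

1 1 389/400
2 2 1211/1250
3 3 4779/5000
4 4 9389/10000
5 5 562/625
6 6 1709/2000
7 7 4139/5000
s(5y) = (1/(562/625) − 1)/(5) = 63/2810 ≈ 2.2420%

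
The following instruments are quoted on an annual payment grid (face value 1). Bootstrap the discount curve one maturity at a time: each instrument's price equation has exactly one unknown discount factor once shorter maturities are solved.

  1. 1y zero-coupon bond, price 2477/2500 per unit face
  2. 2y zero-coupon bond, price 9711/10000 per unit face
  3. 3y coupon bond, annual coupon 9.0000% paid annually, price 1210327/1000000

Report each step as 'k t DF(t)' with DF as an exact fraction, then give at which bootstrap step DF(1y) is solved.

1 1 2477/2500
2 2 9711/10000
3 3 2371/2500
DF(1y) is solved at step 1

step 1 [1y] zero: DF = P = 2477/2500 ≈ 0.990800
step 2 [2y] zero: DF = P = 9711/10000 ≈ 0.971100
step 3 [3y] bond c/1=9/100: DF=(1210327/1000000 − 9/100·(0.990800+0.971100))/(1+9/100) = 2371/2500 ≈ 0.948400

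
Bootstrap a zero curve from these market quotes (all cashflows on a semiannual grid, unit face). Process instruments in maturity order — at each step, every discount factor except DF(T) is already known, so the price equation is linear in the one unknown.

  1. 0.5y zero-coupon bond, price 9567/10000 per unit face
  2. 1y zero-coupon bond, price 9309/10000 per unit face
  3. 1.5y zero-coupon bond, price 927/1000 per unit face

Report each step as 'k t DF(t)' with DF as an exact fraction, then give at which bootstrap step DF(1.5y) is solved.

step 1 [0.5y] zero: DF = P = 9567/10000 ≈ 0.956700
step 2 [1y] zero: DF = P = 9309/10000 ≈ 0.930900
step 3 [1.5y] zero: DF = P = 927/1000 ≈ 0.927000

1 1/2 9567/10000
2 1 9309/10000
3 3/2 927/1000
DF(1.5y) is solved at step 3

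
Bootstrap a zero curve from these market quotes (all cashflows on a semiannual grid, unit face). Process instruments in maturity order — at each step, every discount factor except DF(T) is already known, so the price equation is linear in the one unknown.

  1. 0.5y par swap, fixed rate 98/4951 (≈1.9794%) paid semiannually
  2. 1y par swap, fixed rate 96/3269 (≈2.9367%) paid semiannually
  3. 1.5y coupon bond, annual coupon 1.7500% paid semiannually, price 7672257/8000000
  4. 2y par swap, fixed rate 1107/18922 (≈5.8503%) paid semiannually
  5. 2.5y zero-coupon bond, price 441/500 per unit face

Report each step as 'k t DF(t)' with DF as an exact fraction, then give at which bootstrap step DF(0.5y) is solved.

1 1/2 4951/5000
2 1 607/625
3 3/2 9337/10000
4 2 8893/10000
5 5/2 441/500
DF(0.5y) is solved at step 1

step 1 [0.5y] swap r/2=49/4951: DF=(1 − 49/4951·(0))/(1+49/4951) = 4951/5000 ≈ 0.990200
step 2 [1y] swap r/2=48/3269: DF=(1 − 48/3269·(0.990200))/(1+48/3269) = 607/625 ≈ 0.971200
step 3 [1.5y] bond c/2=7/800: DF=(7672257/8000000 − 7/800·(0.990200+0.971200))/(1+7/800) = 9337/10000 ≈ 0.933700
step 4 [2y] swap r/2=1107/37844: DF=(1 − 1107/37844·(0.990200+0.971200+0.933700))/(1+1107/37844) = 8893/10000 ≈ 0.889300
step 5 [2.5y] zero: DF = P = 441/500 ≈ 0.882000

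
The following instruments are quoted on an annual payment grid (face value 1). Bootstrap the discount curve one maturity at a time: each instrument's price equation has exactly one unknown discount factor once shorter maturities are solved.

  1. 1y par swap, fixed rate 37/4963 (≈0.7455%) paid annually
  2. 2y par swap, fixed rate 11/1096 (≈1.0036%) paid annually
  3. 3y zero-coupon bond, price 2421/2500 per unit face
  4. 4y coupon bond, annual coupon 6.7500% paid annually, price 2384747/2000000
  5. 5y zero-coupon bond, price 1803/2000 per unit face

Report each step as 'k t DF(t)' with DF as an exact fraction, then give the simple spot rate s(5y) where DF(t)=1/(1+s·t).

step 1 [1y] swap r/1=37/4963: DF=(1 − 37/4963·(0))/(1+37/4963) = 4963/5000 ≈ 0.992600
step 2 [2y] swap r/1=11/1096: DF=(1 − 11/1096·(0.992600))/(1+11/1096) = 4901/5000 ≈ 0.980200
step 3 [3y] zero: DF = P = 2421/2500 ≈ 0.968400
step 4 [4y] bond c/1=27/400: DF=(2384747/2000000 − 27/400·(0.992600+0.980200+0.968400))/(1+27/400) = 931/1000 ≈ 0.931000
step 5 [5y] zero: DF = P = 1803/2000 ≈ 0.901500

1 1 4963/5000
2 2 4901/5000
3 3 2421/2500
4 4 931/1000
5 5 1803/2000
s(5y) = (1/(1803/2000) − 1)/(5) = 197/9015 ≈ 2.1852%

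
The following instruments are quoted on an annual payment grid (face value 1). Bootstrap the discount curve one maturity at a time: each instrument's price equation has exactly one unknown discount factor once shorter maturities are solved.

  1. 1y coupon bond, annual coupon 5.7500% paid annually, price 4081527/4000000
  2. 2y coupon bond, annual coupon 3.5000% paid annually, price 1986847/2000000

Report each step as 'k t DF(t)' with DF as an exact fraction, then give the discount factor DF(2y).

step 1 [1y] bond c/1=23/400: DF=(4081527/4000000 − 23/400·(0))/(1+23/400) = 9649/10000 ≈ 0.964900
step 2 [2y] bond c/1=7/200: DF=(1986847/2000000 − 7/200·(0.964900))/(1+7/200) = 1159/1250 ≈ 0.927200

1 1 9649/10000
2 2 1159/1250
DF(2y) = 1159/1250 ≈ 0.927200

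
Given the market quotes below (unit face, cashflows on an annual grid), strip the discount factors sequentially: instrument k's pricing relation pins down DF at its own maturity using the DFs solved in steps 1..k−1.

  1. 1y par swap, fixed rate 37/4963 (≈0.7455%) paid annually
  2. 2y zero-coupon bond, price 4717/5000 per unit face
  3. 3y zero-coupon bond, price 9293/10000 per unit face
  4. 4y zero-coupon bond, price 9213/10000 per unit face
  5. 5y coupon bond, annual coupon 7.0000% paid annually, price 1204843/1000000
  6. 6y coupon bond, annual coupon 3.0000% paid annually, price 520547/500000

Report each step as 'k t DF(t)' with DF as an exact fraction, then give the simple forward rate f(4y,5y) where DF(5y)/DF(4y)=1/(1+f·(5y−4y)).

step 1 [1y] swap r/1=37/4963: DF=(1 − 37/4963·(0))/(1+37/4963) = 4963/5000 ≈ 0.992600
step 2 [2y] zero: DF = P = 4717/5000 ≈ 0.943400
step 3 [3y] zero: DF = P = 9293/10000 ≈ 0.929300
step 4 [4y] zero: DF = P = 9213/10000 ≈ 0.921300
step 5 [5y] bond c/1=7/100: DF=(1204843/1000000 − 7/100·(0.992600+0.943400+0.929300+0.921300))/(1+7/100) = 8783/10000 ≈ 0.878300
step 6 [6y] bond c/1=3/100: DF=(520547/500000 − 3/100·(0.992600+0.943400+0.929300+0.921300+0.878300))/(1+3/100) = 8749/10000 ≈ 0.874900

1 1 4963/5000
2 2 4717/5000
3 3 9293/10000
4 4 9213/10000
5 5 8783/10000
6 6 8749/10000
f(4y,5y) = ((9213/10000)/(8783/10000) − 1)/(1) = 430/8783 ≈ 4.8958%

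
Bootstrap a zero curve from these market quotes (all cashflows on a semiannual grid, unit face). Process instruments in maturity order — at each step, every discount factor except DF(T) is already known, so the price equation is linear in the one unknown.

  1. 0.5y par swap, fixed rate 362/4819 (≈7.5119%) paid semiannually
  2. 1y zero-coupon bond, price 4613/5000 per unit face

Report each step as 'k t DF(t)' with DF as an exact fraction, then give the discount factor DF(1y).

step 1 [0.5y] swap r/2=181/4819: DF=(1 − 181/4819·(0))/(1+181/4819) = 4819/5000 ≈ 0.963800
step 2 [1y] zero: DF = P = 4613/5000 ≈ 0.922600

1 1/2 4819/5000
2 1 4613/5000
DF(1y) = 4613/5000 ≈ 0.922600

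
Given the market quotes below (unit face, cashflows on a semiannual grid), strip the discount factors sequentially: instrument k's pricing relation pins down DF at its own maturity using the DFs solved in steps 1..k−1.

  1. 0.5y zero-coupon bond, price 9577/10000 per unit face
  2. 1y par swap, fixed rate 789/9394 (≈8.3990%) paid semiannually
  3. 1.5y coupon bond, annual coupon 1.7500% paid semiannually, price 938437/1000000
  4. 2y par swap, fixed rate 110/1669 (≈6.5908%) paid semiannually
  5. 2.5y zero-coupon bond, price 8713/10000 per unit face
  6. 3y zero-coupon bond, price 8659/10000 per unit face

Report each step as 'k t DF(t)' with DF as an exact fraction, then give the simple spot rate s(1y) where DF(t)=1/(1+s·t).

1 1/2 9577/10000
2 1 9211/10000
3 3/2 457/500
4 2 879/1000
5 5/2 8713/10000
6 3 8659/10000
s(1y) = (1/(9211/10000) − 1)/(1) = 789/9211 ≈ 8.5658%

step 1 [0.5y] zero: DF = P = 9577/10000 ≈ 0.957700
step 2 [1y] swap r/2=789/18788: DF=(1 − 789/18788·(0.957700))/(1+789/18788) = 9211/10000 ≈ 0.921100
step 3 [1.5y] bond c/2=7/800: DF=(938437/1000000 − 7/800·(0.957700+0.921100))/(1+7/800) = 457/500 ≈ 0.914000
step 4 [2y] swap r/2=55/1669: DF=(1 − 55/1669·(0.957700+0.921100+0.914000))/(1+55/1669) = 879/1000 ≈ 0.879000
step 5 [2.5y] zero: DF = P = 8713/10000 ≈ 0.871300
step 6 [3y] zero: DF = P = 8659/10000 ≈ 0.865900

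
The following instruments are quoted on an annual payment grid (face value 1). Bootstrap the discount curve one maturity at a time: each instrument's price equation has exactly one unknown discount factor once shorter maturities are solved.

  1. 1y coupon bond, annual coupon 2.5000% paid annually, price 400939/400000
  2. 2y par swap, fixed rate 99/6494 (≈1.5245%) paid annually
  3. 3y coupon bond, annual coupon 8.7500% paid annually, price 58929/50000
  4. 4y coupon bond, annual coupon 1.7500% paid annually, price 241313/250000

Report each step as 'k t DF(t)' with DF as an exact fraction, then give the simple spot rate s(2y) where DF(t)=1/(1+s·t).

step 1 [1y] bond c/1=1/40: DF=(400939/400000 − 1/40·(0))/(1+1/40) = 9779/10000 ≈ 0.977900
step 2 [2y] swap r/1=99/6494: DF=(1 − 99/6494·(0.977900))/(1+99/6494) = 9703/10000 ≈ 0.970300
step 3 [3y] bond c/1=7/80: DF=(58929/50000 − 7/80·(0.977900+0.970300))/(1+7/80) = 927/1000 ≈ 0.927000
step 4 [4y] bond c/1=7/400: DF=(241313/250000 − 7/400·(0.977900+0.970300+0.927000))/(1+7/400) = 562/625 ≈ 0.899200

1 1 9779/10000
2 2 9703/10000
3 3 927/1000
4 4 562/625
s(2y) = (1/(9703/10000) − 1)/(2) = 297/19406 ≈ 1.5305%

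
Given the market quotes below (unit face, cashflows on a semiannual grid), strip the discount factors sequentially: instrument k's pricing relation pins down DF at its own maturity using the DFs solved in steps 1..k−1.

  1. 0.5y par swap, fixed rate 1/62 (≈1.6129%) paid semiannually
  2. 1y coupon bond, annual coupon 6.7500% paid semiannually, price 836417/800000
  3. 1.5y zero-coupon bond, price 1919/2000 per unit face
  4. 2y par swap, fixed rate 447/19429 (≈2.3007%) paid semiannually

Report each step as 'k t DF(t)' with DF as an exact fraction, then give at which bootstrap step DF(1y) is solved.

1 1/2 124/125
2 1 979/1000
3 3/2 1919/2000
4 2 9553/10000
DF(1y) is solved at step 2

step 1 [0.5y] swap r/2=1/124: DF=(1 − 1/124·(0))/(1+1/124) = 124/125 ≈ 0.992000
step 2 [1y] bond c/2=27/800: DF=(836417/800000 − 27/800·(0.992000))/(1+27/800) = 979/1000 ≈ 0.979000
step 3 [1.5y] zero: DF = P = 1919/2000 ≈ 0.959500
step 4 [2y] swap r/2=447/38858: DF=(1 − 447/38858·(0.992000+0.979000+0.959500))/(1+447/38858) = 9553/10000 ≈ 0.955300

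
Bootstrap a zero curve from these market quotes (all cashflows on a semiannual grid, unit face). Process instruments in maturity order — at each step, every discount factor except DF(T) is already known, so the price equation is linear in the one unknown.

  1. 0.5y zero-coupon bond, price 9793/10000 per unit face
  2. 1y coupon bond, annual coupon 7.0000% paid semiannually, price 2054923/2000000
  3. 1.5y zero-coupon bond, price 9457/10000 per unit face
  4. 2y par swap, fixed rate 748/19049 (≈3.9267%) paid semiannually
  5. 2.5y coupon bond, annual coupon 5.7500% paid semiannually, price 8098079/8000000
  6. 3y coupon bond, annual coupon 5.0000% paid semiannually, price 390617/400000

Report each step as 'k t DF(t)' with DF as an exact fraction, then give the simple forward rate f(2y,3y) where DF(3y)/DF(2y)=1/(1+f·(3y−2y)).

1 1/2 9793/10000
2 1 2399/2500
3 3/2 9457/10000
4 2 2313/2500
5 5/2 351/400
6 3 524/625
f(2y,3y) = ((2313/2500)/(524/625) − 1)/(1) = 217/2096 ≈ 10.3531%

step 1 [0.5y] zero: DF = P = 9793/10000 ≈ 0.979300
step 2 [1y] bond c/2=7/200: DF=(2054923/2000000 − 7/200·(0.979300))/(1+7/200) = 2399/2500 ≈ 0.959600
step 3 [1.5y] zero: DF = P = 9457/10000 ≈ 0.945700
step 4 [2y] swap r/2=374/19049: DF=(1 − 374/19049·(0.979300+0.959600+0.945700))/(1+374/19049) = 2313/2500 ≈ 0.925200
step 5 [2.5y] bond c/2=23/800: DF=(8098079/8000000 − 23/800·(0.979300+0.959600+0.945700+0.925200))/(1+23/800) = 351/400 ≈ 0.877500
step 6 [3y] bond c/2=1/40: DF=(390617/400000 − 1/40·(0.979300+0.959600+0.945700+0.925200+0.877500))/(1+1/40) = 524/625 ≈ 0.838400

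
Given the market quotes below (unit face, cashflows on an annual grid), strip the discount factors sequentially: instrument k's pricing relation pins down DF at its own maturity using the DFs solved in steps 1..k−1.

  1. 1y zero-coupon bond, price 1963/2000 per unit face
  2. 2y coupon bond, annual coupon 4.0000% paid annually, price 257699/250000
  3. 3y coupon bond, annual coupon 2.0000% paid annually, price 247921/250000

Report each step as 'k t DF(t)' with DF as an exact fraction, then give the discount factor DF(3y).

step 1 [1y] zero: DF = P = 1963/2000 ≈ 0.981500
step 2 [2y] bond c/1=1/25: DF=(257699/250000 − 1/25·(0.981500))/(1+1/25) = 4767/5000 ≈ 0.953400
step 3 [3y] bond c/1=1/50: DF=(247921/250000 − 1/50·(0.981500+0.953400))/(1+1/50) = 9343/10000 ≈ 0.934300

1 1 1963/2000
2 2 4767/5000
3 3 9343/10000
DF(3y) = 9343/10000 ≈ 0.934300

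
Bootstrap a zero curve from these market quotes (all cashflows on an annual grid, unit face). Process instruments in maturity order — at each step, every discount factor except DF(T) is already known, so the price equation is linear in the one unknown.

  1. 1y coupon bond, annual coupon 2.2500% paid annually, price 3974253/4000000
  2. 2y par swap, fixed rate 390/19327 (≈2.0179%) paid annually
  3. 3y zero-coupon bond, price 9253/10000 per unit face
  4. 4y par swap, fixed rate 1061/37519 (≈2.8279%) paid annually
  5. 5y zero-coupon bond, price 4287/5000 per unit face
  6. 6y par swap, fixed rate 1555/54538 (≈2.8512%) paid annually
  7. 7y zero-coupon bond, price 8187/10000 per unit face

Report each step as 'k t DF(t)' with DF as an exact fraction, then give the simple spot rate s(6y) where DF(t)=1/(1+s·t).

step 1 [1y] bond c/1=9/400: DF=(3974253/4000000 − 9/400·(0))/(1+9/400) = 9717/10000 ≈ 0.971700
step 2 [2y] swap r/1=390/19327: DF=(1 − 390/19327·(0.971700))/(1+390/19327) = 961/1000 ≈ 0.961000
step 3 [3y] zero: DF = P = 9253/10000 ≈ 0.925300
step 4 [4y] swap r/1=1061/37519: DF=(1 − 1061/37519·(0.971700+0.961000+0.925300))/(1+1061/37519) = 8939/10000 ≈ 0.893900
step 5 [5y] zero: DF = P = 4287/5000 ≈ 0.857400
step 6 [6y] swap r/1=1555/54538: DF=(1 − 1555/54538·(0.971700+0.961000+0.925300+0.893900+0.857400))/(1+1555/54538) = 1689/2000 ≈ 0.844500
step 7 [7y] zero: DF = P = 8187/10000 ≈ 0.818700

1 1 9717/10000
2 2 961/1000
3 3 9253/10000
4 4 8939/10000
5 5 4287/5000
6 6 1689/2000
7 7 8187/10000
s(6y) = (1/(1689/2000) − 1)/(6) = 311/10134 ≈ 3.0689%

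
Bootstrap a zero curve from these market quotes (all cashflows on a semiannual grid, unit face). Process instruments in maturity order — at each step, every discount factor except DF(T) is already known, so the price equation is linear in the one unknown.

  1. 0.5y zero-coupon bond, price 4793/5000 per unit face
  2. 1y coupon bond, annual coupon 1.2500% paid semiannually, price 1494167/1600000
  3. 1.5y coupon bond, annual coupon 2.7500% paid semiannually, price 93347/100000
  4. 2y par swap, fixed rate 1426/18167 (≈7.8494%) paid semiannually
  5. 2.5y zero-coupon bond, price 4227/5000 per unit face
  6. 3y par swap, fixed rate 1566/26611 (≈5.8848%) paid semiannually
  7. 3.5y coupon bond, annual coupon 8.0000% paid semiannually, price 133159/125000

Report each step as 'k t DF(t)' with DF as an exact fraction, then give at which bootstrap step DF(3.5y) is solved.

1 1/2 4793/5000
2 1 9221/10000
3 3/2 8953/10000
4 2 4287/5000
5 5/2 4227/5000
6 3 4217/5000
7 7/2 2049/2500
DF(3.5y) is solved at step 7

step 1 [0.5y] zero: DF = P = 4793/5000 ≈ 0.958600
step 2 [1y] bond c/2=1/160: DF=(1494167/1600000 − 1/160·(0.958600))/(1+1/160) = 9221/10000 ≈ 0.922100
step 3 [1.5y] bond c/2=11/800: DF=(93347/100000 − 11/800·(0.958600+0.922100))/(1+11/800) = 8953/10000 ≈ 0.895300
step 4 [2y] swap r/2=713/18167: DF=(1 − 713/18167·(0.958600+0.922100+0.895300))/(1+713/18167) = 4287/5000 ≈ 0.857400
step 5 [2.5y] zero: DF = P = 4227/5000 ≈ 0.845400
step 6 [3y] swap r/2=783/26611: DF=(1 − 783/26611·(0.958600+0.922100+0.895300+0.857400+0.845400))/(1+783/26611) = 4217/5000 ≈ 0.843400
step 7 [3.5y] bond c/2=1/25: DF=(133159/125000 − 1/25·(0.958600+0.922100+0.895300+0.857400+0.845400+0.843400))/(1+1/25) = 2049/2500 ≈ 0.819600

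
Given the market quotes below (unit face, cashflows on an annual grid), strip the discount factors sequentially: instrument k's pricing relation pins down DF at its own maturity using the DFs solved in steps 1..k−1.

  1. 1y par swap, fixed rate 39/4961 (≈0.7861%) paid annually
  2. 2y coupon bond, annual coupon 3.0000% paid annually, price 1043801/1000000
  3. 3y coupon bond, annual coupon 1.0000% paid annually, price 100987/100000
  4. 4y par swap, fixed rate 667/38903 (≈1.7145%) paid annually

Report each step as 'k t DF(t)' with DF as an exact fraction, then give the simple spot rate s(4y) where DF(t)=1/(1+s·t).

1 1 4961/5000
2 2 1969/2000
3 3 9803/10000
4 4 9333/10000
s(4y) = (1/(9333/10000) − 1)/(4) = 667/37332 ≈ 1.7867%

step 1 [1y] swap r/1=39/4961: DF=(1 − 39/4961·(0))/(1+39/4961) = 4961/5000 ≈ 0.992200
step 2 [2y] bond c/1=3/100: DF=(1043801/1000000 − 3/100·(0.992200))/(1+3/100) = 1969/2000 ≈ 0.984500
step 3 [3y] bond c/1=1/100: DF=(100987/100000 − 1/100·(0.992200+0.984500))/(1+1/100) = 9803/10000 ≈ 0.980300
step 4 [4y] swap r/1=667/38903: DF=(1 − 667/38903·(0.992200+0.984500+0.980300))/(1+667/38903) = 9333/10000 ≈ 0.933300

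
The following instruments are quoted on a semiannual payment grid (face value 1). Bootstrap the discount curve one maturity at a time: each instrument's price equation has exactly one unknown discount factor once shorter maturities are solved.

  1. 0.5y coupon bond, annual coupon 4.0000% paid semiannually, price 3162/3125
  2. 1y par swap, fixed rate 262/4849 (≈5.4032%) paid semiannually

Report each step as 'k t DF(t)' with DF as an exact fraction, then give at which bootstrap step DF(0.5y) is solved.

1 1/2 124/125
2 1 2369/2500
DF(0.5y) is solved at step 1

step 1 [0.5y] bond c/2=1/50: DF=(3162/3125 − 1/50·(0))/(1+1/50) = 124/125 ≈ 0.992000
step 2 [1y] swap r/2=131/4849: DF=(1 − 131/4849·(0.992000))/(1+131/4849) = 2369/2500 ≈ 0.947600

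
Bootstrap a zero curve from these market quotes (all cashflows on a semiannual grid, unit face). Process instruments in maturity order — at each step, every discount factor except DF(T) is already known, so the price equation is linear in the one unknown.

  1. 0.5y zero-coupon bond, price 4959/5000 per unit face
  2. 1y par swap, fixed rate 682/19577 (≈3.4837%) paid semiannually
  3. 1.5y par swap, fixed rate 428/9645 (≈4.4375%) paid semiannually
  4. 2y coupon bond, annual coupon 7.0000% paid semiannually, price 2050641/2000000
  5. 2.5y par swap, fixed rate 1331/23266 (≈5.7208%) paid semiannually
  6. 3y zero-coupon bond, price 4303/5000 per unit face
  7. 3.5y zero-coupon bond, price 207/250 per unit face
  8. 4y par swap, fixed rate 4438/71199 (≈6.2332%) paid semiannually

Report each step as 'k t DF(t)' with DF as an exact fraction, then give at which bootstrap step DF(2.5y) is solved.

step 1 [0.5y] zero: DF = P = 4959/5000 ≈ 0.991800
step 2 [1y] swap r/2=341/19577: DF=(1 − 341/19577·(0.991800))/(1+341/19577) = 9659/10000 ≈ 0.965900
step 3 [1.5y] swap r/2=214/9645: DF=(1 − 214/9645·(0.991800+0.965900))/(1+214/9645) = 4679/5000 ≈ 0.935800
step 4 [2y] bond c/2=7/200: DF=(2050641/2000000 − 7/200·(0.991800+0.965900+0.935800))/(1+7/200) = 558/625 ≈ 0.892800
step 5 [2.5y] swap r/2=1331/46532: DF=(1 − 1331/46532·(0.991800+0.965900+0.935800+0.892800))/(1+1331/46532) = 8669/10000 ≈ 0.866900
step 6 [3y] zero: DF = P = 4303/5000 ≈ 0.860600
step 7 [3.5y] zero: DF = P = 207/250 ≈ 0.828000
step 8 [4y] swap r/2=2219/71199: DF=(1 − 2219/71199·(0.991800+0.965900+0.935800+0.892800+0.866900+0.860600+0.828000))/(1+2219/71199) = 7781/10000 ≈ 0.778100

1 1/2 4959/5000
2 1 9659/10000
3 3/2 4679/5000
4 2 558/625
5 5/2 8669/10000
6 3 4303/5000
7 7/2 207/250
8 4 7781/10000
DF(2.5y) is solved at step 5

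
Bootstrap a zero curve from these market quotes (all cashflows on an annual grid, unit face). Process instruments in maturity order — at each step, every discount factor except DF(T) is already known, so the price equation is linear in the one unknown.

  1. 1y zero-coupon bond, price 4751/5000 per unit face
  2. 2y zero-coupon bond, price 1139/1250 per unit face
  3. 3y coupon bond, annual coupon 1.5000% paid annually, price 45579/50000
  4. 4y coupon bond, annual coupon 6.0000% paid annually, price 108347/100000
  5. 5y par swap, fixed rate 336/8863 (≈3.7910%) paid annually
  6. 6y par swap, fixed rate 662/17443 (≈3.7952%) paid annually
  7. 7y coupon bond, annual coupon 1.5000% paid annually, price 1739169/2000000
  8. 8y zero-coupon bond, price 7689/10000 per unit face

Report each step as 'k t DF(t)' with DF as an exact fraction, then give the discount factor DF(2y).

1 1 4751/5000
2 2 1139/1250
3 3 4353/5000
4 4 347/400
5 5 104/125
6 6 4007/5000
7 7 3897/5000
8 8 7689/10000
DF(2y) = 1139/1250 ≈ 0.911200

step 1 [1y] zero: DF = P = 4751/5000 ≈ 0.950200
step 2 [2y] zero: DF = P = 1139/1250 ≈ 0.911200
step 3 [3y] bond c/1=3/200: DF=(45579/50000 − 3/200·(0.950200+0.911200))/(1+3/200) = 4353/5000 ≈ 0.870600
step 4 [4y] bond c/1=3/50: DF=(108347/100000 − 3/50·(0.950200+0.911200+0.870600))/(1+3/50) = 347/400 ≈ 0.867500
step 5 [5y] swap r/1=336/8863: DF=(1 − 336/8863·(0.950200+0.911200+0.870600+0.867500))/(1+336/8863) = 104/125 ≈ 0.832000
step 6 [6y] swap r/1=662/17443: DF=(1 − 662/17443·(0.950200+0.911200+0.870600+0.867500+0.832000))/(1+662/17443) = 4007/5000 ≈ 0.801400
step 7 [7y] bond c/1=3/200: DF=(1739169/2000000 − 3/200·(0.950200+0.911200+0.870600+0.867500+0.832000+0.801400))/(1+3/200) = 3897/5000 ≈ 0.779400
step 8 [8y] zero: DF = P = 7689/10000 ≈ 0.768900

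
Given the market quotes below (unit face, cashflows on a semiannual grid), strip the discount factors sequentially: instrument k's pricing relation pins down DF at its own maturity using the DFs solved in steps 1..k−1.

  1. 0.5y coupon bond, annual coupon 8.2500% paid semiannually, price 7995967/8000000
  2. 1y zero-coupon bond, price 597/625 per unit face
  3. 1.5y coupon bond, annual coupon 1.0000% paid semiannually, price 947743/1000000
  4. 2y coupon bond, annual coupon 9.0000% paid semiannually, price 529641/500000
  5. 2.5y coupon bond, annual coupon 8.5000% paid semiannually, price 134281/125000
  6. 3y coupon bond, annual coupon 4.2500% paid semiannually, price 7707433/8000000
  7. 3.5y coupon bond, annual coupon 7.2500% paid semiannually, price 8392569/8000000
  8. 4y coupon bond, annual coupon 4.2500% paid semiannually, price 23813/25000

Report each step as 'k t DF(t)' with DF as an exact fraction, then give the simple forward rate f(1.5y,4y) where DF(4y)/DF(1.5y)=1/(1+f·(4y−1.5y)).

step 1 [0.5y] bond c/2=33/800: DF=(7995967/8000000 − 33/800·(0))/(1+33/800) = 9599/10000 ≈ 0.959900
step 2 [1y] zero: DF = P = 597/625 ≈ 0.955200
step 3 [1.5y] bond c/2=1/200: DF=(947743/1000000 − 1/200·(0.959900+0.955200))/(1+1/200) = 1867/2000 ≈ 0.933500
step 4 [2y] bond c/2=9/200: DF=(529641/500000 − 9/200·(0.959900+0.955200+0.933500))/(1+9/200) = 891/1000 ≈ 0.891000
step 5 [2.5y] bond c/2=17/400: DF=(134281/125000 − 17/400·(0.959900+0.955200+0.933500+0.891000))/(1+17/400) = 439/500 ≈ 0.878000
step 6 [3y] bond c/2=17/800: DF=(7707433/8000000 − 17/800·(0.959900+0.955200+0.933500+0.891000+0.878000))/(1+17/800) = 8473/10000 ≈ 0.847300
step 7 [3.5y] bond c/2=29/800: DF=(8392569/8000000 − 29/800·(0.959900+0.955200+0.933500+0.891000+0.878000+0.847300))/(1+29/800) = 2053/2500 ≈ 0.821200
step 8 [4y] bond c/2=17/800: DF=(23813/25000 − 17/800·(0.959900+0.955200+0.933500+0.891000+0.878000+0.847300+0.821200))/(1+17/800) = 8019/10000 ≈ 0.801900

1 1/2 9599/10000
2 1 597/625
3 3/2 1867/2000
4 2 891/1000
5 5/2 439/500
6 3 8473/10000
7 7/2 2053/2500
8 4 8019/10000
f(1.5y,4y) = ((1867/2000)/(8019/10000) − 1)/(5/2) = 2632/40095 ≈ 6.5644%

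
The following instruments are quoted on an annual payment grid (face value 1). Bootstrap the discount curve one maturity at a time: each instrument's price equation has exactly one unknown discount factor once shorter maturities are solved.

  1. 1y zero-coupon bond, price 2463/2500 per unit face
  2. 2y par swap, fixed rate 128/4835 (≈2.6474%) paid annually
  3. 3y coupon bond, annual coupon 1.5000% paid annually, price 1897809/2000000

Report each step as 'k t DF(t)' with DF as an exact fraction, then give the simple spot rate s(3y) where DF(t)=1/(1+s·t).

step 1 [1y] zero: DF = P = 2463/2500 ≈ 0.985200
step 2 [2y] swap r/1=128/4835: DF=(1 − 128/4835·(0.985200))/(1+128/4835) = 593/625 ≈ 0.948800
step 3 [3y] bond c/1=3/200: DF=(1897809/2000000 − 3/200·(0.985200+0.948800))/(1+3/200) = 9063/10000 ≈ 0.906300

1 1 2463/2500
2 2 593/625
3 3 9063/10000
s(3y) = (1/(9063/10000) − 1)/(3) = 937/27189 ≈ 3.4462%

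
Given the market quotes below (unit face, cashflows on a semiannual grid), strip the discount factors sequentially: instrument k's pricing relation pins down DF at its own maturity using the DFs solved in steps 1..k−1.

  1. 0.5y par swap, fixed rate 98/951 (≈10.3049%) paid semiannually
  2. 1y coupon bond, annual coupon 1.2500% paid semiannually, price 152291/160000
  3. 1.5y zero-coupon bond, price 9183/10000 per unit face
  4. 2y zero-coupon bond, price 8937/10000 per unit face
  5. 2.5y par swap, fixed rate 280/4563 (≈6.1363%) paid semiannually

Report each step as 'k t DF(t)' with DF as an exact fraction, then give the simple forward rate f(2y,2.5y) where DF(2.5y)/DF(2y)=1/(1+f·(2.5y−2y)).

1 1/2 951/1000
2 1 47/50
3 3/2 9183/10000
4 2 8937/10000
5 5/2 43/50
f(2y,2.5y) = ((8937/10000)/(43/50) − 1)/(1/2) = 337/4300 ≈ 7.8372%

step 1 [0.5y] swap r/2=49/951: DF=(1 − 49/951·(0))/(1+49/951) = 951/1000 ≈ 0.951000
step 2 [1y] bond c/2=1/160: DF=(152291/160000 − 1/160·(0.951000))/(1+1/160) = 47/50 ≈ 0.940000
step 3 [1.5y] zero: DF = P = 9183/10000 ≈ 0.918300
step 4 [2y] zero: DF = P = 8937/10000 ≈ 0.893700
step 5 [2.5y] swap r/2=140/4563: DF=(1 − 140/4563·(0.951000+0.940000+0.918300+0.893700))/(1+140/4563) = 43/50 ≈ 0.860000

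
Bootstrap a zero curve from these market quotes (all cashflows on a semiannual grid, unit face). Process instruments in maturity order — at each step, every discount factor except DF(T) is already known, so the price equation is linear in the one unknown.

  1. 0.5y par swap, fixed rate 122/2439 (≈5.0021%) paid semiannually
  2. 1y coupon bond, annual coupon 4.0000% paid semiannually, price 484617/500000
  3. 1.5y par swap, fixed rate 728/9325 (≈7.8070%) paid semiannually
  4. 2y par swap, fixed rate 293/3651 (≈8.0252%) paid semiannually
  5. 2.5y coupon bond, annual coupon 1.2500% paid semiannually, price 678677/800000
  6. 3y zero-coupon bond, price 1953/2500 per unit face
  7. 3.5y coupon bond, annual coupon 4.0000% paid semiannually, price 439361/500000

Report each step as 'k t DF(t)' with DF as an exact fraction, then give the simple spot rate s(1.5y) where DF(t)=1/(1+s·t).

step 1 [0.5y] swap r/2=61/2439: DF=(1 − 61/2439·(0))/(1+61/2439) = 2439/2500 ≈ 0.975600
step 2 [1y] bond c/2=1/50: DF=(484617/500000 − 1/50·(0.975600))/(1+1/50) = 9311/10000 ≈ 0.931100
step 3 [1.5y] swap r/2=364/9325: DF=(1 − 364/9325·(0.975600+0.931100))/(1+364/9325) = 2227/2500 ≈ 0.890800
step 4 [2y] swap r/2=293/7302: DF=(1 − 293/7302·(0.975600+0.931100+0.890800))/(1+293/7302) = 1707/2000 ≈ 0.853500
step 5 [2.5y] bond c/2=1/160: DF=(678677/800000 − 1/160·(0.975600+0.931100+0.890800+0.853500))/(1+1/160) = 2051/2500 ≈ 0.820400
step 6 [3y] zero: DF = P = 1953/2500 ≈ 0.781200
step 7 [3.5y] bond c/2=1/50: DF=(439361/500000 − 1/50·(0.975600+0.931100+0.890800+0.853500+0.820400+0.781200))/(1+1/50) = 1517/2000 ≈ 0.758500

1 1/2 2439/2500
2 1 9311/10000
3 3/2 2227/2500
4 2 1707/2000
5 5/2 2051/2500
6 3 1953/2500
7 7/2 1517/2000
s(1.5y) = (1/(2227/2500) − 1)/(3/2) = 182/2227 ≈ 8.1724%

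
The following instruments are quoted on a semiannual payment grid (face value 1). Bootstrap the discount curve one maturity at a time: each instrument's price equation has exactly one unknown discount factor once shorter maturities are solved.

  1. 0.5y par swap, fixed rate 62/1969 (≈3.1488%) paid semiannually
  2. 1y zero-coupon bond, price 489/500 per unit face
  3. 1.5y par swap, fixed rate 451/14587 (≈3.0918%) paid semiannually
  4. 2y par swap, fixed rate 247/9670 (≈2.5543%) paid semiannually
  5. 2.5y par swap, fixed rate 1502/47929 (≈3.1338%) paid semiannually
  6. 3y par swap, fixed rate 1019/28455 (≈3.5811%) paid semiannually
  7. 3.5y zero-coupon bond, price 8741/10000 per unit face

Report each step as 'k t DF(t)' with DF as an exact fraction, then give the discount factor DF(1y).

step 1 [0.5y] swap r/2=31/1969: DF=(1 − 31/1969·(0))/(1+31/1969) = 1969/2000 ≈ 0.984500
step 2 [1y] zero: DF = P = 489/500 ≈ 0.978000
step 3 [1.5y] swap r/2=451/29174: DF=(1 − 451/29174·(0.984500+0.978000))/(1+451/29174) = 9549/10000 ≈ 0.954900
step 4 [2y] swap r/2=247/19340: DF=(1 − 247/19340·(0.984500+0.978000+0.954900))/(1+247/19340) = 4753/5000 ≈ 0.950600
step 5 [2.5y] swap r/2=751/47929: DF=(1 − 751/47929·(0.984500+0.978000+0.954900+0.950600))/(1+751/47929) = 9249/10000 ≈ 0.924900
step 6 [3y] swap r/2=1019/56910: DF=(1 − 1019/56910·(0.984500+0.978000+0.954900+0.950600+0.924900))/(1+1019/56910) = 8981/10000 ≈ 0.898100
step 7 [3.5y] zero: DF = P = 8741/10000 ≈ 0.874100

1 1/2 1969/2000
2 1 489/500
3 3/2 9549/10000
4 2 4753/5000
5 5/2 9249/10000
6 3 8981/10000
7 7/2 8741/10000
DF(1y) = 489/500 ≈ 0.978000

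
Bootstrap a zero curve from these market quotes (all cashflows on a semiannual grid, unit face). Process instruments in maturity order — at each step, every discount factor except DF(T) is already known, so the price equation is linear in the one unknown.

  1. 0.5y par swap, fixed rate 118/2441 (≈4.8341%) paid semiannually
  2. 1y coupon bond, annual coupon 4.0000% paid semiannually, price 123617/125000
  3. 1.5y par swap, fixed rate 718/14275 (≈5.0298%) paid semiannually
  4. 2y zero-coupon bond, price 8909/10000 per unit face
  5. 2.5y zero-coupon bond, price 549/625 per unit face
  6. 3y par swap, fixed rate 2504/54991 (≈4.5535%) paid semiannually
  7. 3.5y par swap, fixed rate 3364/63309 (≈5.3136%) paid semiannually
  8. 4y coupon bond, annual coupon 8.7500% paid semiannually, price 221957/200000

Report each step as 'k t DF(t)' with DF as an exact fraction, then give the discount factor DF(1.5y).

1 1/2 2441/2500
2 1 594/625
3 3/2 4641/5000
4 2 8909/10000
5 5/2 549/625
6 3 2187/2500
7 7/2 4159/5000
8 4 7979/10000
DF(1.5y) = 4641/5000 ≈ 0.928200

step 1 [0.5y] swap r/2=59/2441: DF=(1 − 59/2441·(0))/(1+59/2441) = 2441/2500 ≈ 0.976400
step 2 [1y] bond c/2=1/50: DF=(123617/125000 − 1/50·(0.976400))/(1+1/50) = 594/625 ≈ 0.950400
step 3 [1.5y] swap r/2=359/14275: DF=(1 − 359/14275·(0.976400+0.950400))/(1+359/14275) = 4641/5000 ≈ 0.928200
step 4 [2y] zero: DF = P = 8909/10000 ≈ 0.890900
step 5 [2.5y] zero: DF = P = 549/625 ≈ 0.878400
step 6 [3y] swap r/2=1252/54991: DF=(1 − 1252/54991·(0.976400+0.950400+0.928200+0.890900+0.878400))/(1+1252/54991) = 2187/2500 ≈ 0.874800
step 7 [3.5y] swap r/2=1682/63309: DF=(1 − 1682/63309·(0.976400+0.950400+0.928200+0.890900+0.878400+0.874800))/(1+1682/63309) = 4159/5000 ≈ 0.831800
step 8 [4y] bond c/2=7/160: DF=(221957/200000 − 7/160·(0.976400+0.950400+0.928200+0.890900+0.878400+0.874800+0.831800))/(1+7/160) = 7979/10000 ≈ 0.797900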